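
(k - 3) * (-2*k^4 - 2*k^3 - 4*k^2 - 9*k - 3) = -2*k^5 + 4*k^4 + 2*k^3 + 3*k^2 + 24*k + 9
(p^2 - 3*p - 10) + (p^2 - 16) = 2*p^2 - 3*p - 26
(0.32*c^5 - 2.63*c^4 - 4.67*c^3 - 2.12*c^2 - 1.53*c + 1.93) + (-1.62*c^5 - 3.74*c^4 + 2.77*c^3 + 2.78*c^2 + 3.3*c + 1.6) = -1.3*c^5 - 6.37*c^4 - 1.9*c^3 + 0.66*c^2 + 1.77*c + 3.53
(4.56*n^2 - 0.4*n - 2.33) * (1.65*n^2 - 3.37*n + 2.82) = 7.524*n^4 - 16.0272*n^3 + 10.3627*n^2 + 6.7241*n - 6.5706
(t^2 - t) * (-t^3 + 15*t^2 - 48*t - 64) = -t^5 + 16*t^4 - 63*t^3 - 16*t^2 + 64*t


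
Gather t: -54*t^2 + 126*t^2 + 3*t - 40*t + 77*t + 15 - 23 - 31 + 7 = 72*t^2 + 40*t - 32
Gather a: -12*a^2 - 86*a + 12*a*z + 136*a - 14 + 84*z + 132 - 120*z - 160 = -12*a^2 + a*(12*z + 50) - 36*z - 42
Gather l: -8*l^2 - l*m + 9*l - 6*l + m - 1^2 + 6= -8*l^2 + l*(3 - m) + m + 5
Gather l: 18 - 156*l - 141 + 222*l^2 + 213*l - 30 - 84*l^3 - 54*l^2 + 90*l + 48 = -84*l^3 + 168*l^2 + 147*l - 105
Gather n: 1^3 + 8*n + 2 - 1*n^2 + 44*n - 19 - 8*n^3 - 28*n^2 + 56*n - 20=-8*n^3 - 29*n^2 + 108*n - 36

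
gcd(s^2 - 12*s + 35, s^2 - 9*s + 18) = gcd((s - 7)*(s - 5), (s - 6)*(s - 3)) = 1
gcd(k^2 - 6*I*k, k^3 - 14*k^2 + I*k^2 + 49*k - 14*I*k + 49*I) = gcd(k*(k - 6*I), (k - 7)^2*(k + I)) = 1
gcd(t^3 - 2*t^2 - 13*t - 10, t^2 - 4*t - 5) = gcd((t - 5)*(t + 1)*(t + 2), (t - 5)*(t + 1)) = t^2 - 4*t - 5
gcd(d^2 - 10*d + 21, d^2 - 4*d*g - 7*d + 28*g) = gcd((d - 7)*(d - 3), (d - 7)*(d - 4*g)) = d - 7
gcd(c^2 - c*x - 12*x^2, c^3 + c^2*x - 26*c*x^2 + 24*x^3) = -c + 4*x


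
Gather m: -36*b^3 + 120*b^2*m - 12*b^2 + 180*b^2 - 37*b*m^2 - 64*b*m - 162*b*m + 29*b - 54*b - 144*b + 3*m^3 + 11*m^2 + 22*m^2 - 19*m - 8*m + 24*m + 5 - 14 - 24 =-36*b^3 + 168*b^2 - 169*b + 3*m^3 + m^2*(33 - 37*b) + m*(120*b^2 - 226*b - 3) - 33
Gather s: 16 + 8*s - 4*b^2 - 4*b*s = -4*b^2 + s*(8 - 4*b) + 16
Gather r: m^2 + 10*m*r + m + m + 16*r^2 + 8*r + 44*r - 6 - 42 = m^2 + 2*m + 16*r^2 + r*(10*m + 52) - 48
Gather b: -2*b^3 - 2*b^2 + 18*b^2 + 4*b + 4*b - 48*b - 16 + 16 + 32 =-2*b^3 + 16*b^2 - 40*b + 32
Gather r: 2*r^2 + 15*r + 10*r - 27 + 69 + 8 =2*r^2 + 25*r + 50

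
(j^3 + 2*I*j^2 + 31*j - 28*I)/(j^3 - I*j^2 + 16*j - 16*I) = (j + 7*I)/(j + 4*I)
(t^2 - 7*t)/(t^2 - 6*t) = (t - 7)/(t - 6)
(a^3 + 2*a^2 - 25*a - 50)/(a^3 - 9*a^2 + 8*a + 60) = (a + 5)/(a - 6)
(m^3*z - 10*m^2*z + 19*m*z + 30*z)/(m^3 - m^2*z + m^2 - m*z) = z*(-m^2 + 11*m - 30)/(m*(-m + z))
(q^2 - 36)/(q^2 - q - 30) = (q + 6)/(q + 5)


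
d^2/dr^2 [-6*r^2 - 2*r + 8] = -12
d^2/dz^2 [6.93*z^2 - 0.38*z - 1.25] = 13.8600000000000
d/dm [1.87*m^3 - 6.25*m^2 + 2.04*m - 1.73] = 5.61*m^2 - 12.5*m + 2.04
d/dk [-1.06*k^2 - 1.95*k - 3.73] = -2.12*k - 1.95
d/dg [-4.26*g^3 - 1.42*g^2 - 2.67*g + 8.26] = -12.78*g^2 - 2.84*g - 2.67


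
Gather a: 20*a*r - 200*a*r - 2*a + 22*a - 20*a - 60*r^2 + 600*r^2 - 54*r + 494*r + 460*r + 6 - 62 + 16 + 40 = -180*a*r + 540*r^2 + 900*r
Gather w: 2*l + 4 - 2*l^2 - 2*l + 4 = 8 - 2*l^2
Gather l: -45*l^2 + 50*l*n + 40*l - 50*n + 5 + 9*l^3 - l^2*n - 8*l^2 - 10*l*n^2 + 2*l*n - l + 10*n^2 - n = 9*l^3 + l^2*(-n - 53) + l*(-10*n^2 + 52*n + 39) + 10*n^2 - 51*n + 5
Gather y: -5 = -5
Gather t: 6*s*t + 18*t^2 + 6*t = 18*t^2 + t*(6*s + 6)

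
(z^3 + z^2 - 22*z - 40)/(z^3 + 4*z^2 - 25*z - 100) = (z + 2)/(z + 5)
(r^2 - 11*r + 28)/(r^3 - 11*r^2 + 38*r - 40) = (r - 7)/(r^2 - 7*r + 10)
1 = 1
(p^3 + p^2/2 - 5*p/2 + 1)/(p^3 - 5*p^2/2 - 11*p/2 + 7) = (2*p - 1)/(2*p - 7)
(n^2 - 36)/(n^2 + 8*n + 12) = (n - 6)/(n + 2)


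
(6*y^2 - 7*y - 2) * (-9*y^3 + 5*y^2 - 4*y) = -54*y^5 + 93*y^4 - 41*y^3 + 18*y^2 + 8*y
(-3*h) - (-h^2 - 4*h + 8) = h^2 + h - 8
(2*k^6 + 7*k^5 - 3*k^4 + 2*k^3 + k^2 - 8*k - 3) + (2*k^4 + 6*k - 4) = 2*k^6 + 7*k^5 - k^4 + 2*k^3 + k^2 - 2*k - 7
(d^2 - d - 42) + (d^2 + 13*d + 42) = 2*d^2 + 12*d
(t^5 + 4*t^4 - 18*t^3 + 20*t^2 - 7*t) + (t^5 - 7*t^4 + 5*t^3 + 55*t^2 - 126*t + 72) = 2*t^5 - 3*t^4 - 13*t^3 + 75*t^2 - 133*t + 72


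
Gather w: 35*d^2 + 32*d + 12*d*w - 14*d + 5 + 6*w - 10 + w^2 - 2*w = 35*d^2 + 18*d + w^2 + w*(12*d + 4) - 5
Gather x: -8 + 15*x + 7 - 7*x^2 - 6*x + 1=-7*x^2 + 9*x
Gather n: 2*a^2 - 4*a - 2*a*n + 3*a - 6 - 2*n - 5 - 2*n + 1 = 2*a^2 - a + n*(-2*a - 4) - 10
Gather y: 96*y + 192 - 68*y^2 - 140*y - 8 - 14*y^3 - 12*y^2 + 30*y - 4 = -14*y^3 - 80*y^2 - 14*y + 180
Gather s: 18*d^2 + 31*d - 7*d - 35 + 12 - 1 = 18*d^2 + 24*d - 24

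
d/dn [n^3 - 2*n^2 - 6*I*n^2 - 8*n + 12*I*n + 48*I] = 3*n^2 - 4*n - 12*I*n - 8 + 12*I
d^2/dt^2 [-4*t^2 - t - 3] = -8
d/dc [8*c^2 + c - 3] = 16*c + 1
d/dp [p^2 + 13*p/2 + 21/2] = 2*p + 13/2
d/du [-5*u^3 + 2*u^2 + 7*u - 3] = -15*u^2 + 4*u + 7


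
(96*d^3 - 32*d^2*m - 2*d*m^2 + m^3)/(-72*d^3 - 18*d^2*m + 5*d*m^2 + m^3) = (-4*d + m)/(3*d + m)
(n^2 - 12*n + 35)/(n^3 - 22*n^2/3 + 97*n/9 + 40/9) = 9*(n - 7)/(9*n^2 - 21*n - 8)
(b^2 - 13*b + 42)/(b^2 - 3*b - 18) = (b - 7)/(b + 3)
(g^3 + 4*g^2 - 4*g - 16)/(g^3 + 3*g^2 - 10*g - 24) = (g - 2)/(g - 3)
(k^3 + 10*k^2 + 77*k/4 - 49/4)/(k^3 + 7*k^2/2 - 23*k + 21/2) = (k + 7/2)/(k - 3)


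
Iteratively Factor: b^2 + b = (b)*(b + 1)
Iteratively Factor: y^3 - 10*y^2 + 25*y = (y - 5)*(y^2 - 5*y) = y*(y - 5)*(y - 5)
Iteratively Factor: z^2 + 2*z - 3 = (z + 3)*(z - 1)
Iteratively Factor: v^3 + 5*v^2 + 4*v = (v)*(v^2 + 5*v + 4) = v*(v + 4)*(v + 1)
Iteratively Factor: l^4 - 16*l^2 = (l)*(l^3 - 16*l) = l^2*(l^2 - 16) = l^2*(l - 4)*(l + 4)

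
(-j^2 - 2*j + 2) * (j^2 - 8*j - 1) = -j^4 + 6*j^3 + 19*j^2 - 14*j - 2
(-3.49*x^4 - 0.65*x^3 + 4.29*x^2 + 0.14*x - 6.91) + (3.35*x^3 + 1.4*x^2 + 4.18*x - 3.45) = -3.49*x^4 + 2.7*x^3 + 5.69*x^2 + 4.32*x - 10.36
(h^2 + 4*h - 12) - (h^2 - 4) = 4*h - 8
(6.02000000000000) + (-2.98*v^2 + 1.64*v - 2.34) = -2.98*v^2 + 1.64*v + 3.68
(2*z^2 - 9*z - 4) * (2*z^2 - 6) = 4*z^4 - 18*z^3 - 20*z^2 + 54*z + 24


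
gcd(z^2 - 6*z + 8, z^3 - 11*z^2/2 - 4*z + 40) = z - 4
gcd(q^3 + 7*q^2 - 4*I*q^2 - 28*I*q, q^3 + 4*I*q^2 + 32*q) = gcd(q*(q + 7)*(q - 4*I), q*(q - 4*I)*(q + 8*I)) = q^2 - 4*I*q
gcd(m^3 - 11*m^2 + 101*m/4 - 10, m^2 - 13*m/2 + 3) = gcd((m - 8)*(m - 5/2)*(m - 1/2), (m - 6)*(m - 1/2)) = m - 1/2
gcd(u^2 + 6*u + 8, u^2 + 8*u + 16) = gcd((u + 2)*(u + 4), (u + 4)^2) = u + 4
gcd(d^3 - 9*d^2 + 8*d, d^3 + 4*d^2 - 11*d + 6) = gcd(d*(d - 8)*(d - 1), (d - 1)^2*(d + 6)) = d - 1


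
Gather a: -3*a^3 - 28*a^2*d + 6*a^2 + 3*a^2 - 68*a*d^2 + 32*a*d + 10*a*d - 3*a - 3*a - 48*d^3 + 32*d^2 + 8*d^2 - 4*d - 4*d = -3*a^3 + a^2*(9 - 28*d) + a*(-68*d^2 + 42*d - 6) - 48*d^3 + 40*d^2 - 8*d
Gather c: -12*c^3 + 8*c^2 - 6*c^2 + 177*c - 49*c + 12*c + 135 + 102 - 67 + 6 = -12*c^3 + 2*c^2 + 140*c + 176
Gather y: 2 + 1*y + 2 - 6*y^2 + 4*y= -6*y^2 + 5*y + 4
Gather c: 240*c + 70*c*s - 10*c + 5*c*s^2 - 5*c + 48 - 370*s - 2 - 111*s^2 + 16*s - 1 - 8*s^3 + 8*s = c*(5*s^2 + 70*s + 225) - 8*s^3 - 111*s^2 - 346*s + 45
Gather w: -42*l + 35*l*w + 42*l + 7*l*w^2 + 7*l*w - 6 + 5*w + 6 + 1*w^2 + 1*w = w^2*(7*l + 1) + w*(42*l + 6)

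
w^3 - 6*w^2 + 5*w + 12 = (w - 4)*(w - 3)*(w + 1)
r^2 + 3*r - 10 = (r - 2)*(r + 5)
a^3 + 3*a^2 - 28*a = a*(a - 4)*(a + 7)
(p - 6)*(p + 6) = p^2 - 36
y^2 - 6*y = y*(y - 6)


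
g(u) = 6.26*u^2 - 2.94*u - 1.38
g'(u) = 12.52*u - 2.94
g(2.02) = 18.22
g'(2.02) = 22.35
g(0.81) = 0.35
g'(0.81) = 7.20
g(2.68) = 35.70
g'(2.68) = 30.61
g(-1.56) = 18.44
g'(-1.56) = -22.47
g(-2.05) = 30.95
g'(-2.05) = -28.61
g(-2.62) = 49.29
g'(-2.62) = -35.74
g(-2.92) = 60.58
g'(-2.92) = -39.50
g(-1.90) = 26.80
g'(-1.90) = -26.73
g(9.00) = 479.22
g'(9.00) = 109.74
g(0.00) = -1.38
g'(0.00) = -2.94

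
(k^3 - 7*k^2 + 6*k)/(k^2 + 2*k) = (k^2 - 7*k + 6)/(k + 2)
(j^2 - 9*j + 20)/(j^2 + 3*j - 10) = (j^2 - 9*j + 20)/(j^2 + 3*j - 10)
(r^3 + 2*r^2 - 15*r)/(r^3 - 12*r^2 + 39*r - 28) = r*(r^2 + 2*r - 15)/(r^3 - 12*r^2 + 39*r - 28)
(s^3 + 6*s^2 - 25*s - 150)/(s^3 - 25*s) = (s + 6)/s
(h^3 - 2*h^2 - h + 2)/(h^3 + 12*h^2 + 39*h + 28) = (h^2 - 3*h + 2)/(h^2 + 11*h + 28)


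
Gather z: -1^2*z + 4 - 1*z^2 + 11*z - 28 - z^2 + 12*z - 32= -2*z^2 + 22*z - 56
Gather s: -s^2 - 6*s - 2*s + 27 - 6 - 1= -s^2 - 8*s + 20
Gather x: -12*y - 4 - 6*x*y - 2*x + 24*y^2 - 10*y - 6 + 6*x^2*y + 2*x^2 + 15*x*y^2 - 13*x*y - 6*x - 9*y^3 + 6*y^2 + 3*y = x^2*(6*y + 2) + x*(15*y^2 - 19*y - 8) - 9*y^3 + 30*y^2 - 19*y - 10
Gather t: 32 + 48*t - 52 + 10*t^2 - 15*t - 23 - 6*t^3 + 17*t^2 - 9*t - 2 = -6*t^3 + 27*t^2 + 24*t - 45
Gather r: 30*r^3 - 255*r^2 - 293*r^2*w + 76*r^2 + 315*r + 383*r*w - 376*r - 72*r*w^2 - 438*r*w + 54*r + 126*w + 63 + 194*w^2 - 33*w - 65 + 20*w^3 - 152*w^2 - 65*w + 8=30*r^3 + r^2*(-293*w - 179) + r*(-72*w^2 - 55*w - 7) + 20*w^3 + 42*w^2 + 28*w + 6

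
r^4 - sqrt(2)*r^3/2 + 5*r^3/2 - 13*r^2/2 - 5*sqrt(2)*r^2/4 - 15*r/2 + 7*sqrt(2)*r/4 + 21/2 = (r - 1)*(r + 7/2)*(r - 3*sqrt(2)/2)*(r + sqrt(2))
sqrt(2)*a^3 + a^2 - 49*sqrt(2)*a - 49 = (a - 7)*(a + 7)*(sqrt(2)*a + 1)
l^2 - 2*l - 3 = (l - 3)*(l + 1)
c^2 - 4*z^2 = (c - 2*z)*(c + 2*z)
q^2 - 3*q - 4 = (q - 4)*(q + 1)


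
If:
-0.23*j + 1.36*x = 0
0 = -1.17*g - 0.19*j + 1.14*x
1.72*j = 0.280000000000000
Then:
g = 0.00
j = 0.16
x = 0.03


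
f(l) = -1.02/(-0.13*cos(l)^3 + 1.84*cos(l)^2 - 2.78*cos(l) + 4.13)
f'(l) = -1.02*(-0.39*sin(l)*cos(l)^2 + 3.68*sin(l)*cos(l) - 2.78*sin(l))/(-0.13*cos(l)^3 + 1.84*cos(l)^2 - 2.78*cos(l) + 4.13)^2 = (0.3978*cos(l)^2 - 3.7536*cos(l) + 2.8356)*sin(l)/(0.13*cos(l)^3 - 1.84*cos(l)^2 + 2.78*cos(l) - 4.13)^2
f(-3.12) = -0.11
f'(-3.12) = -0.00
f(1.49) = -0.26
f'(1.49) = 0.16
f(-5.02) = -0.30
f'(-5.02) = 0.14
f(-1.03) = -0.32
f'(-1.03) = -0.09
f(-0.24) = -0.33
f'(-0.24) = 0.01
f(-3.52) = -0.12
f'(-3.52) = 0.03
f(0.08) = -0.33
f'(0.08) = -0.00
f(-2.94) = -0.12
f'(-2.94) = -0.02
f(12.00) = -0.34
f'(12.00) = 0.00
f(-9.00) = -0.12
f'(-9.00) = -0.04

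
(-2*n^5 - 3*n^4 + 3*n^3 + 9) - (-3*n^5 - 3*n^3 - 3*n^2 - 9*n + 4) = n^5 - 3*n^4 + 6*n^3 + 3*n^2 + 9*n + 5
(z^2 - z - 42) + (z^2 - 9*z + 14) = 2*z^2 - 10*z - 28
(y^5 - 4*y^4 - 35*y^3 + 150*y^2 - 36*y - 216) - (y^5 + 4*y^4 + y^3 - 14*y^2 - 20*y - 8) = -8*y^4 - 36*y^3 + 164*y^2 - 16*y - 208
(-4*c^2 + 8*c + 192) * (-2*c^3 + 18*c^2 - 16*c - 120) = 8*c^5 - 88*c^4 - 176*c^3 + 3808*c^2 - 4032*c - 23040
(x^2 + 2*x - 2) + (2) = x^2 + 2*x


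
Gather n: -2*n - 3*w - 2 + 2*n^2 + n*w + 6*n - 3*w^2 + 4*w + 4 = 2*n^2 + n*(w + 4) - 3*w^2 + w + 2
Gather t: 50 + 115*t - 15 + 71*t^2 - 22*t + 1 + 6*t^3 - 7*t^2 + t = 6*t^3 + 64*t^2 + 94*t + 36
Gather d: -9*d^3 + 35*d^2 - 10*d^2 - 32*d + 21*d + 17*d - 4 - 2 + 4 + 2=-9*d^3 + 25*d^2 + 6*d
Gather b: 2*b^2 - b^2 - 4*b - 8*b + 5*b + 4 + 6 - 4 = b^2 - 7*b + 6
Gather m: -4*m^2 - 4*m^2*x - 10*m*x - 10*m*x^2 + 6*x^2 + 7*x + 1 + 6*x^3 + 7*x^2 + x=m^2*(-4*x - 4) + m*(-10*x^2 - 10*x) + 6*x^3 + 13*x^2 + 8*x + 1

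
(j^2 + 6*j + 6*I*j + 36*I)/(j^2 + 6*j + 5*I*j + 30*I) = (j + 6*I)/(j + 5*I)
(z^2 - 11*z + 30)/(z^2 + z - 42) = (z - 5)/(z + 7)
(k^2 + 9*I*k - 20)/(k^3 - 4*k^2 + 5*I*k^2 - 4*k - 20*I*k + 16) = (k + 5*I)/(k^2 + k*(-4 + I) - 4*I)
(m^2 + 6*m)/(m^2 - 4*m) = (m + 6)/(m - 4)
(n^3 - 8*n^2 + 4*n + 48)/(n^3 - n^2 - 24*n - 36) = (n - 4)/(n + 3)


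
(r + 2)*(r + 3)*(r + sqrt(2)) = r^3 + sqrt(2)*r^2 + 5*r^2 + 6*r + 5*sqrt(2)*r + 6*sqrt(2)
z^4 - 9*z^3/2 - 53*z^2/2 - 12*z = z*(z - 8)*(z + 1/2)*(z + 3)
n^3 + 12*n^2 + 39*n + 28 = (n + 1)*(n + 4)*(n + 7)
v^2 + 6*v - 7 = (v - 1)*(v + 7)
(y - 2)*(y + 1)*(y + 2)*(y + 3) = y^4 + 4*y^3 - y^2 - 16*y - 12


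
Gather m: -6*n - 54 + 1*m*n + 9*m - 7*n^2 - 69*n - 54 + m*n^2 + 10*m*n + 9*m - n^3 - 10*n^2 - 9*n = m*(n^2 + 11*n + 18) - n^3 - 17*n^2 - 84*n - 108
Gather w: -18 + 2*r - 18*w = 2*r - 18*w - 18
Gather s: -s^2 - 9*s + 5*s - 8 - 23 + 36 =-s^2 - 4*s + 5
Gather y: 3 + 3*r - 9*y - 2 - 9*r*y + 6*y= 3*r + y*(-9*r - 3) + 1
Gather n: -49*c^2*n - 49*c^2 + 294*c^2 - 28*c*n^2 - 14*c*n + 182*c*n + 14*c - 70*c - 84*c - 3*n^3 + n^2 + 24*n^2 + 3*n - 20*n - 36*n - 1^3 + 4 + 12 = 245*c^2 - 140*c - 3*n^3 + n^2*(25 - 28*c) + n*(-49*c^2 + 168*c - 53) + 15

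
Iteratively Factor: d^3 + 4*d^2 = (d)*(d^2 + 4*d) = d*(d + 4)*(d)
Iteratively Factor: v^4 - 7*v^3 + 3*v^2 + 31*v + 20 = (v + 1)*(v^3 - 8*v^2 + 11*v + 20) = (v - 5)*(v + 1)*(v^2 - 3*v - 4) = (v - 5)*(v - 4)*(v + 1)*(v + 1)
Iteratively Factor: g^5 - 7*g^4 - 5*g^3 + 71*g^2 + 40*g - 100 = (g - 1)*(g^4 - 6*g^3 - 11*g^2 + 60*g + 100) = (g - 1)*(g + 2)*(g^3 - 8*g^2 + 5*g + 50) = (g - 5)*(g - 1)*(g + 2)*(g^2 - 3*g - 10) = (g - 5)*(g - 1)*(g + 2)^2*(g - 5)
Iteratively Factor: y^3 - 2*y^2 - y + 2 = (y - 2)*(y^2 - 1) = (y - 2)*(y + 1)*(y - 1)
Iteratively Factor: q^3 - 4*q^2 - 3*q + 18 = (q + 2)*(q^2 - 6*q + 9) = (q - 3)*(q + 2)*(q - 3)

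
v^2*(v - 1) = v^3 - v^2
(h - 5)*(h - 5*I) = h^2 - 5*h - 5*I*h + 25*I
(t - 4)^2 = t^2 - 8*t + 16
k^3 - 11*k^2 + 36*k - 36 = (k - 6)*(k - 3)*(k - 2)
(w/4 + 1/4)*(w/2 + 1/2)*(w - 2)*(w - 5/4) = w^4/8 - 5*w^3/32 - 3*w^2/8 + 7*w/32 + 5/16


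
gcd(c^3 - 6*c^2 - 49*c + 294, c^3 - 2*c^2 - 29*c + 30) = c - 6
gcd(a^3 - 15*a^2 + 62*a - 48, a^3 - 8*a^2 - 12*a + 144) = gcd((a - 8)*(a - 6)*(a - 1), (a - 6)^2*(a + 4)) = a - 6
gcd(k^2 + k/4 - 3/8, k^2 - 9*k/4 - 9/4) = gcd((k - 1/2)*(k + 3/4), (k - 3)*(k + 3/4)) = k + 3/4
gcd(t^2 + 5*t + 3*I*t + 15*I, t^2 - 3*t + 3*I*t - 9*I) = t + 3*I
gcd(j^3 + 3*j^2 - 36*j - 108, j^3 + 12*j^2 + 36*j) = j + 6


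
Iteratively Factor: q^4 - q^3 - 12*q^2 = (q)*(q^3 - q^2 - 12*q) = q*(q - 4)*(q^2 + 3*q) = q^2*(q - 4)*(q + 3)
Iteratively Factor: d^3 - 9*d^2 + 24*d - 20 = (d - 2)*(d^2 - 7*d + 10) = (d - 2)^2*(d - 5)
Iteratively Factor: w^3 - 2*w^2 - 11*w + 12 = (w - 1)*(w^2 - w - 12) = (w - 1)*(w + 3)*(w - 4)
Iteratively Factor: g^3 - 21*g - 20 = (g - 5)*(g^2 + 5*g + 4) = (g - 5)*(g + 4)*(g + 1)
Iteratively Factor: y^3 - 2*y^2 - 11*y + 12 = (y - 1)*(y^2 - y - 12) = (y - 4)*(y - 1)*(y + 3)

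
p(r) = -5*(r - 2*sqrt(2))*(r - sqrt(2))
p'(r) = -10*r + 15*sqrt(2)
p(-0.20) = -24.44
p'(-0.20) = 23.21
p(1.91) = 2.28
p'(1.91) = 2.11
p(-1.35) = -57.75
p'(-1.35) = 34.71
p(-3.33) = -146.08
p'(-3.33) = 54.51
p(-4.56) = -220.70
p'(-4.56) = 66.81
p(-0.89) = -42.84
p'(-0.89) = 30.11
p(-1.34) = -57.40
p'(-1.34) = 34.61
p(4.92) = -36.66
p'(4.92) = -27.99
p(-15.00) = -1463.20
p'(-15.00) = 171.21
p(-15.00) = -1463.20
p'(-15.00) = 171.21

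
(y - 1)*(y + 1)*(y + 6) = y^3 + 6*y^2 - y - 6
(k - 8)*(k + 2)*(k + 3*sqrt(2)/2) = k^3 - 6*k^2 + 3*sqrt(2)*k^2/2 - 16*k - 9*sqrt(2)*k - 24*sqrt(2)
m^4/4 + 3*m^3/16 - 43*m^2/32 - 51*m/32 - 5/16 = (m/4 + 1/4)*(m - 5/2)*(m + 1/4)*(m + 2)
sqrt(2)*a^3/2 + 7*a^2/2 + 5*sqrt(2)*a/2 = a*(a + 5*sqrt(2)/2)*(sqrt(2)*a/2 + 1)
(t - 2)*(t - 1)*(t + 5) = t^3 + 2*t^2 - 13*t + 10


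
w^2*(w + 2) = w^3 + 2*w^2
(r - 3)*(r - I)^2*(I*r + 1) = I*r^4 + 3*r^3 - 3*I*r^3 - 9*r^2 - 3*I*r^2 - r + 9*I*r + 3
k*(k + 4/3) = k^2 + 4*k/3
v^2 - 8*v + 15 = (v - 5)*(v - 3)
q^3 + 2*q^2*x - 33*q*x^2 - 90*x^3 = (q - 6*x)*(q + 3*x)*(q + 5*x)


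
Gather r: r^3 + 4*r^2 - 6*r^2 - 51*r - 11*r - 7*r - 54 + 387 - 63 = r^3 - 2*r^2 - 69*r + 270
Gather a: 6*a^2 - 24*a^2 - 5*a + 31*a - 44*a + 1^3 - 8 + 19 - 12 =-18*a^2 - 18*a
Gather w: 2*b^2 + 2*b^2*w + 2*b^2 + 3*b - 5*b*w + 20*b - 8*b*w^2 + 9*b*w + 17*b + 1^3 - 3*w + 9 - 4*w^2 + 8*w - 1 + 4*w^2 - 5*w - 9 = 4*b^2 - 8*b*w^2 + 40*b + w*(2*b^2 + 4*b)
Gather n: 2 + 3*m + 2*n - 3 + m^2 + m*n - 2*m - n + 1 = m^2 + m + n*(m + 1)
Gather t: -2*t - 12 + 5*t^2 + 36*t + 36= 5*t^2 + 34*t + 24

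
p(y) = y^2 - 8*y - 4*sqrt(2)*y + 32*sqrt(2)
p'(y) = 2*y - 8 - 4*sqrt(2)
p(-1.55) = 68.83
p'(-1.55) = -16.76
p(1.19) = 30.42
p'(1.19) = -11.28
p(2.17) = 20.33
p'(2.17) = -9.32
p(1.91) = 22.82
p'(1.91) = -9.84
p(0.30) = 41.25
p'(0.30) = -13.06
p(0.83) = 34.61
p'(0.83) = -12.00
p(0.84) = 34.49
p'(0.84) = -11.98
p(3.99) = 6.68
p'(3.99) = -5.68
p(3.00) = 13.28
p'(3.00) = -7.66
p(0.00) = 45.25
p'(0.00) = -13.66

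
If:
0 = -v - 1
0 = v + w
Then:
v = -1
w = 1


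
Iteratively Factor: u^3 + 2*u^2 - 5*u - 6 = (u - 2)*(u^2 + 4*u + 3) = (u - 2)*(u + 1)*(u + 3)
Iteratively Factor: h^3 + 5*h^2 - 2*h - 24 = (h + 4)*(h^2 + h - 6) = (h - 2)*(h + 4)*(h + 3)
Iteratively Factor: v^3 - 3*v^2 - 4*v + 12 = (v - 2)*(v^2 - v - 6) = (v - 3)*(v - 2)*(v + 2)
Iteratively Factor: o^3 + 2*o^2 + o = (o + 1)*(o^2 + o) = o*(o + 1)*(o + 1)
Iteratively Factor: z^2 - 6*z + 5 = (z - 5)*(z - 1)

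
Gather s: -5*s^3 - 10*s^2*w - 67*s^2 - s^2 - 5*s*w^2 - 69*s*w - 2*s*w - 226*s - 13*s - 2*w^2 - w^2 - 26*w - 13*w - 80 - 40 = -5*s^3 + s^2*(-10*w - 68) + s*(-5*w^2 - 71*w - 239) - 3*w^2 - 39*w - 120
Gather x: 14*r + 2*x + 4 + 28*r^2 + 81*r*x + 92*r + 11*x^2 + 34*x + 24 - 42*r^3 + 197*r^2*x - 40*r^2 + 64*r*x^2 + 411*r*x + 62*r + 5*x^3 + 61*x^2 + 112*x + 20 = -42*r^3 - 12*r^2 + 168*r + 5*x^3 + x^2*(64*r + 72) + x*(197*r^2 + 492*r + 148) + 48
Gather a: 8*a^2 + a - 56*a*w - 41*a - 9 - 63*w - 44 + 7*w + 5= 8*a^2 + a*(-56*w - 40) - 56*w - 48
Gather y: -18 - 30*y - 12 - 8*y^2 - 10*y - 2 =-8*y^2 - 40*y - 32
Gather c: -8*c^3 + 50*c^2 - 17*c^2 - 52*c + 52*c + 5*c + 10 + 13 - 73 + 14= -8*c^3 + 33*c^2 + 5*c - 36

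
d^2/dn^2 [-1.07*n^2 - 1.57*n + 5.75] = -2.14000000000000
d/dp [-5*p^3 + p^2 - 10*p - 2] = -15*p^2 + 2*p - 10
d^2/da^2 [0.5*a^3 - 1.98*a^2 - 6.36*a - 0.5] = 3.0*a - 3.96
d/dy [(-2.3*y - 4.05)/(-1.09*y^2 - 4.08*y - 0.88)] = (2.507*y^2 + 9.384*y - (2.18*y + 4.08)*(2.3*y + 4.05) + 2.024)/(1.09*y^2 + 4.08*y + 0.88)^2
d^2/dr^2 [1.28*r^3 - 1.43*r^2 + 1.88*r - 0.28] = 7.68*r - 2.86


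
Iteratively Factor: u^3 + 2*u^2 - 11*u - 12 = (u + 1)*(u^2 + u - 12) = (u + 1)*(u + 4)*(u - 3)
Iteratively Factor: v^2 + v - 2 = (v - 1)*(v + 2)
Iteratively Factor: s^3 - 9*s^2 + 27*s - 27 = (s - 3)*(s^2 - 6*s + 9) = (s - 3)^2*(s - 3)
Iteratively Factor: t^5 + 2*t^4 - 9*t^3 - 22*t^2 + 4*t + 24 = (t - 3)*(t^4 + 5*t^3 + 6*t^2 - 4*t - 8) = (t - 3)*(t - 1)*(t^3 + 6*t^2 + 12*t + 8) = (t - 3)*(t - 1)*(t + 2)*(t^2 + 4*t + 4) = (t - 3)*(t - 1)*(t + 2)^2*(t + 2)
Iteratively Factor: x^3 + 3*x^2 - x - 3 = (x - 1)*(x^2 + 4*x + 3) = (x - 1)*(x + 3)*(x + 1)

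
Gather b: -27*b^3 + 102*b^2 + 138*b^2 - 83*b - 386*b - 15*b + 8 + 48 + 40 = -27*b^3 + 240*b^2 - 484*b + 96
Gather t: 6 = 6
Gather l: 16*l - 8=16*l - 8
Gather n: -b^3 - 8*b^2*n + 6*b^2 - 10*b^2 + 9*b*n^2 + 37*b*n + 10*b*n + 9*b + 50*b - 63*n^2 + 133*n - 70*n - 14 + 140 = -b^3 - 4*b^2 + 59*b + n^2*(9*b - 63) + n*(-8*b^2 + 47*b + 63) + 126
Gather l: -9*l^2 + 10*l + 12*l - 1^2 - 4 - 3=-9*l^2 + 22*l - 8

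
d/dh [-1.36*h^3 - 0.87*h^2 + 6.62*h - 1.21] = -4.08*h^2 - 1.74*h + 6.62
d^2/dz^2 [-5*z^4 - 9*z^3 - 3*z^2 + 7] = -60*z^2 - 54*z - 6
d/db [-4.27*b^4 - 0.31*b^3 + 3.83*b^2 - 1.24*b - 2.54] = -17.08*b^3 - 0.93*b^2 + 7.66*b - 1.24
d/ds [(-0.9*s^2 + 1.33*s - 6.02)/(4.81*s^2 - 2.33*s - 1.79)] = (-4.3003*s^2 + 61.1344*s - 16.4073)/(23.1361*s^4 - 22.4146*s^3 - 11.7909*s^2 + 8.3414*s + 3.2041)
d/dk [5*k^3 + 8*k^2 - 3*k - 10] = 15*k^2 + 16*k - 3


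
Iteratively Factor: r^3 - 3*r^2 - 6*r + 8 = (r + 2)*(r^2 - 5*r + 4) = (r - 1)*(r + 2)*(r - 4)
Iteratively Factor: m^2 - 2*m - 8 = (m - 4)*(m + 2)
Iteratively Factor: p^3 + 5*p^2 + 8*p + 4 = (p + 1)*(p^2 + 4*p + 4) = (p + 1)*(p + 2)*(p + 2)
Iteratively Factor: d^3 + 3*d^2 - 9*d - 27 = (d + 3)*(d^2 - 9) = (d - 3)*(d + 3)*(d + 3)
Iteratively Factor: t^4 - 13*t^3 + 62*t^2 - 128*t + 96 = (t - 3)*(t^3 - 10*t^2 + 32*t - 32) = (t - 4)*(t - 3)*(t^2 - 6*t + 8) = (t - 4)^2*(t - 3)*(t - 2)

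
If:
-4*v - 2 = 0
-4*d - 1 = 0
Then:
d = -1/4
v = -1/2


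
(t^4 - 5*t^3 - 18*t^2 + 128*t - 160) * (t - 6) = t^5 - 11*t^4 + 12*t^3 + 236*t^2 - 928*t + 960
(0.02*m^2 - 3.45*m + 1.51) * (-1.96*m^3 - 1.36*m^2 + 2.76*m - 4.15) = -0.0392*m^5 + 6.7348*m^4 + 1.7876*m^3 - 11.6586*m^2 + 18.4851*m - 6.2665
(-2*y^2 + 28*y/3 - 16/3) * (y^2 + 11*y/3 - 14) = -2*y^4 + 2*y^3 + 512*y^2/9 - 1352*y/9 + 224/3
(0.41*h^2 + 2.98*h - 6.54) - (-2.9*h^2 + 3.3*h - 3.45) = 3.31*h^2 - 0.32*h - 3.09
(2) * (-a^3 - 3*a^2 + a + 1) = -2*a^3 - 6*a^2 + 2*a + 2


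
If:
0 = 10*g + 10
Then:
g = -1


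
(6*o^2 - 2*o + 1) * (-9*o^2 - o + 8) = -54*o^4 + 12*o^3 + 41*o^2 - 17*o + 8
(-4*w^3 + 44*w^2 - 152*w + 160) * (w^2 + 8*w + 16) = -4*w^5 + 12*w^4 + 136*w^3 - 352*w^2 - 1152*w + 2560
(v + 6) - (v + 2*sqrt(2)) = 6 - 2*sqrt(2)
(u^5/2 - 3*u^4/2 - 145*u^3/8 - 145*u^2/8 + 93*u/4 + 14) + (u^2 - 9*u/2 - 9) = u^5/2 - 3*u^4/2 - 145*u^3/8 - 137*u^2/8 + 75*u/4 + 5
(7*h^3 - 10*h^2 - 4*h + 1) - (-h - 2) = 7*h^3 - 10*h^2 - 3*h + 3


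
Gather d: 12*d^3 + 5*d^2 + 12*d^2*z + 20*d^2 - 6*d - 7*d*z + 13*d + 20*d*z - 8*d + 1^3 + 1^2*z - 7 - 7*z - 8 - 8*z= 12*d^3 + d^2*(12*z + 25) + d*(13*z - 1) - 14*z - 14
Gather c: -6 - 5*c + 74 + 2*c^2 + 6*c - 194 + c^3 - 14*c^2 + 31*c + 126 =c^3 - 12*c^2 + 32*c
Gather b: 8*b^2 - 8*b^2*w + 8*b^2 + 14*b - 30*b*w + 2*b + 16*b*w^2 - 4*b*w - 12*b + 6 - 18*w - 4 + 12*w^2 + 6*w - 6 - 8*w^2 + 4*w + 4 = b^2*(16 - 8*w) + b*(16*w^2 - 34*w + 4) + 4*w^2 - 8*w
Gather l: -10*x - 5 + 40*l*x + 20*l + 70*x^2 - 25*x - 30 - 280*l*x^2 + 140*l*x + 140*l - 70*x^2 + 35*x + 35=l*(-280*x^2 + 180*x + 160)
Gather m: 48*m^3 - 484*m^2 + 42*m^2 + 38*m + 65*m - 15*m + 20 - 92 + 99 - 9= 48*m^3 - 442*m^2 + 88*m + 18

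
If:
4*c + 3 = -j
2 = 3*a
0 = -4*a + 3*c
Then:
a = 2/3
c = 8/9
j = -59/9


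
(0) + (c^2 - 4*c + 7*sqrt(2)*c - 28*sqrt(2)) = c^2 - 4*c + 7*sqrt(2)*c - 28*sqrt(2)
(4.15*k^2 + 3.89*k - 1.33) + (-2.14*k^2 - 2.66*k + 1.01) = 2.01*k^2 + 1.23*k - 0.32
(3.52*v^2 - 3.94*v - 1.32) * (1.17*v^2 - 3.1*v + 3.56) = 4.1184*v^4 - 15.5218*v^3 + 23.2008*v^2 - 9.9344*v - 4.6992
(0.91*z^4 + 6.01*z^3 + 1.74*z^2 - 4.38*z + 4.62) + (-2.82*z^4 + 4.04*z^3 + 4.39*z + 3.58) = -1.91*z^4 + 10.05*z^3 + 1.74*z^2 + 0.00999999999999979*z + 8.2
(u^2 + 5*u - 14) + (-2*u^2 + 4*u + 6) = -u^2 + 9*u - 8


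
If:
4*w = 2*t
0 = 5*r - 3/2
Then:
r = 3/10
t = 2*w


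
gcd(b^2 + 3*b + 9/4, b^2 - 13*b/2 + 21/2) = 1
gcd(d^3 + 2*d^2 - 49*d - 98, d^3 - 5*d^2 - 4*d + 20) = d + 2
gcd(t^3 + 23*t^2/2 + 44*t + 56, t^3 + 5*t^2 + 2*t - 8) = t + 4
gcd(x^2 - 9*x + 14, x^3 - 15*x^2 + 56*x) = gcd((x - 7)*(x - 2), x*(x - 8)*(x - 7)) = x - 7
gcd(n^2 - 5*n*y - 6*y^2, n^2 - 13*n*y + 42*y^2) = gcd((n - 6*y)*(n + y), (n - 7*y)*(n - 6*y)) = -n + 6*y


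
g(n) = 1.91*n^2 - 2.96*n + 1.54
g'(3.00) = 8.50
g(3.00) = 9.85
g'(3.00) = 8.50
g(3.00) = 9.85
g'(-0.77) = -5.90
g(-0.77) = 4.95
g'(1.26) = 1.85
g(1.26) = 0.84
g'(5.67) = 18.70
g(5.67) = 46.16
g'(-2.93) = -14.15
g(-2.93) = 26.61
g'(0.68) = -0.36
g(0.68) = 0.41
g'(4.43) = 13.96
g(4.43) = 25.91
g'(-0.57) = -5.14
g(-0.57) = 3.85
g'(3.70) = 11.17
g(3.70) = 16.74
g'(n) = 3.82*n - 2.96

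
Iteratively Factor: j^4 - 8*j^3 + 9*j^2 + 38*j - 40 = (j + 2)*(j^3 - 10*j^2 + 29*j - 20) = (j - 1)*(j + 2)*(j^2 - 9*j + 20) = (j - 4)*(j - 1)*(j + 2)*(j - 5)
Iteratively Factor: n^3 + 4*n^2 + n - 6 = (n - 1)*(n^2 + 5*n + 6) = (n - 1)*(n + 3)*(n + 2)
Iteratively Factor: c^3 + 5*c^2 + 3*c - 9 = (c - 1)*(c^2 + 6*c + 9) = (c - 1)*(c + 3)*(c + 3)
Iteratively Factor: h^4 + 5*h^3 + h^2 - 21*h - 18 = (h - 2)*(h^3 + 7*h^2 + 15*h + 9) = (h - 2)*(h + 3)*(h^2 + 4*h + 3) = (h - 2)*(h + 1)*(h + 3)*(h + 3)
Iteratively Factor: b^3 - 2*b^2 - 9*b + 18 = (b + 3)*(b^2 - 5*b + 6) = (b - 2)*(b + 3)*(b - 3)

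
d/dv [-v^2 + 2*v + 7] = 2 - 2*v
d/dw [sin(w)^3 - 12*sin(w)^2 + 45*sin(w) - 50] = 3*(sin(w)^2 - 8*sin(w) + 15)*cos(w)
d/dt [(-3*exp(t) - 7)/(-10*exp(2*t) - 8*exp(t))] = (-15*exp(2*t) - 70*exp(t) - 28)*exp(-t)/(2*(25*exp(2*t) + 40*exp(t) + 16))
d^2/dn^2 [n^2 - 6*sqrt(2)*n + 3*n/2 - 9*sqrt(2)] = 2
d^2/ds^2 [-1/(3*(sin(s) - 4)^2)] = 2*(4*sin(s) - cos(2*s) - 2)/(3*(sin(s) - 4)^4)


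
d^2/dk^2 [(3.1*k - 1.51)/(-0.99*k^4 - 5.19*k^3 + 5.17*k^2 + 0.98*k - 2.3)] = (-36.45972*k^7 - 225.25074*k^6 - 173.05515*k^5 + 830.001798*k^4 - 710.207996*k^3 + 598.880022*k^2 - 283.418424*k + 24.836428)/(0.970299*k^12 + 15.260157*k^11 + 64.798866*k^10 - 22.466997*k^9 - 361.843416*k^8 + 437.978223*k^7 + 137.664449*k^6 - 447.304038*k^5 + 115.055346*k^4 + 151.343188*k^3 - 75.42114*k^2 - 15.5526*k + 12.167)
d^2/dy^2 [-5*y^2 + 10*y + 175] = -10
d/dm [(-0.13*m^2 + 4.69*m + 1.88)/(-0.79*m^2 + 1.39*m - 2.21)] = (3.5244*m^2 + 3.545*m - 12.9781)/(0.6241*m^4 - 2.1962*m^3 + 5.4239*m^2 - 6.1438*m + 4.8841)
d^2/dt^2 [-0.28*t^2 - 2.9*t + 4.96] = -0.560000000000000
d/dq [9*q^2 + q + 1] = 18*q + 1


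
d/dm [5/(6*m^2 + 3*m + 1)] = 15*(-4*m - 1)/(6*m^2 + 3*m + 1)^2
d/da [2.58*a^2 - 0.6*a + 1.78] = 5.16*a - 0.6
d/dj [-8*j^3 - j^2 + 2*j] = -24*j^2 - 2*j + 2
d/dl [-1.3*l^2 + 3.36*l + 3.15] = 3.36 - 2.6*l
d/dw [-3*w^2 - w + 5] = -6*w - 1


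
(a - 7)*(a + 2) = a^2 - 5*a - 14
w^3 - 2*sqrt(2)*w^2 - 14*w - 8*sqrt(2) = (w - 4*sqrt(2))*(w + sqrt(2))^2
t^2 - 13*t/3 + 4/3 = (t - 4)*(t - 1/3)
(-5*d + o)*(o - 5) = -5*d*o + 25*d + o^2 - 5*o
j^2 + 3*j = j*(j + 3)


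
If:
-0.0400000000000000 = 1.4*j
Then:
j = -0.03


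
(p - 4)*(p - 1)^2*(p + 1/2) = p^4 - 11*p^3/2 + 6*p^2 + p/2 - 2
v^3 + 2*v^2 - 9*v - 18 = (v - 3)*(v + 2)*(v + 3)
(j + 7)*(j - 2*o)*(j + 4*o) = j^3 + 2*j^2*o + 7*j^2 - 8*j*o^2 + 14*j*o - 56*o^2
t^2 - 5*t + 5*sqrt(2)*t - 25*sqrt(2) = (t - 5)*(t + 5*sqrt(2))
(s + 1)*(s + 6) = s^2 + 7*s + 6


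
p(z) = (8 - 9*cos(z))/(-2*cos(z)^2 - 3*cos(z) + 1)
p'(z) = (8 - 9*cos(z))*(-4*sin(z)*cos(z) - 3*sin(z))/(-2*cos(z)^2 - 3*cos(z) + 1)^2 + 9*sin(z)/(-2*cos(z)^2 - 3*cos(z) + 1)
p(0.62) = -0.24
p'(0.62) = -2.21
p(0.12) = 0.24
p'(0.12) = -0.22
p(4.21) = 6.23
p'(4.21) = -1.02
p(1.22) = -18.37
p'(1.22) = -314.17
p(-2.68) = 7.71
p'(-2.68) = -2.88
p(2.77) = 7.96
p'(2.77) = 2.61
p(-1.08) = -4.38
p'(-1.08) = 31.23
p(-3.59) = 7.75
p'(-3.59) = 2.85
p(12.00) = -0.14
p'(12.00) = 1.79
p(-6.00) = 0.17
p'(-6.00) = -0.59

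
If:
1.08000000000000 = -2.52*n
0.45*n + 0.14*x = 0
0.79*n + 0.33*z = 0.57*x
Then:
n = -0.43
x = 1.38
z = 3.41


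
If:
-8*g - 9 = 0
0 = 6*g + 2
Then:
No Solution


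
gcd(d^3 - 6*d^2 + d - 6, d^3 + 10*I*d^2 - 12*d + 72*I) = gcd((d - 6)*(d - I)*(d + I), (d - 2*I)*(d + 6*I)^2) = 1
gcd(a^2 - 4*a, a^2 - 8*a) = a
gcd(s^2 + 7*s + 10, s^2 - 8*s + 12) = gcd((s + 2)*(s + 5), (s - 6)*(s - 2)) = 1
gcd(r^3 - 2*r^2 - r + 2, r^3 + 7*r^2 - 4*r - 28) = r - 2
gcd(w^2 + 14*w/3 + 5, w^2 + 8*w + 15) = w + 3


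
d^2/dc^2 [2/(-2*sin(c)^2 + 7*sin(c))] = 2*(16*sin(c) - 42 + 25/sin(c) + 84/sin(c)^2 - 98/sin(c)^3)/(2*sin(c) - 7)^3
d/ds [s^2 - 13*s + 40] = 2*s - 13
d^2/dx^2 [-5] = 0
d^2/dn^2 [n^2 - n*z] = 2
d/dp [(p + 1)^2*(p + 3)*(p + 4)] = 4*p^3 + 27*p^2 + 54*p + 31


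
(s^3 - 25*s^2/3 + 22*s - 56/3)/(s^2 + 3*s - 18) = (3*s^3 - 25*s^2 + 66*s - 56)/(3*(s^2 + 3*s - 18))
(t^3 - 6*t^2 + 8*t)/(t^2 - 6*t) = (t^2 - 6*t + 8)/(t - 6)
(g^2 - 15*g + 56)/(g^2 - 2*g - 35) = (g - 8)/(g + 5)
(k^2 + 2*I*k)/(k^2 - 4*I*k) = (k + 2*I)/(k - 4*I)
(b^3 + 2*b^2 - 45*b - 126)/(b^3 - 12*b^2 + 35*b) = (b^2 + 9*b + 18)/(b*(b - 5))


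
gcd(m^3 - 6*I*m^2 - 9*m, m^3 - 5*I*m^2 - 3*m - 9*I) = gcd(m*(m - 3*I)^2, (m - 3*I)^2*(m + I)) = m^2 - 6*I*m - 9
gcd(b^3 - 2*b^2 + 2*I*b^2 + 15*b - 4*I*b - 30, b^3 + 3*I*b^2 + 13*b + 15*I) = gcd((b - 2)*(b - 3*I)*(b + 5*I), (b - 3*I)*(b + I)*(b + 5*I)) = b^2 + 2*I*b + 15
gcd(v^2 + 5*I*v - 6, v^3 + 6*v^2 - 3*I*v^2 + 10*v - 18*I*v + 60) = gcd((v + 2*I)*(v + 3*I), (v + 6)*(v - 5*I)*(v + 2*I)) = v + 2*I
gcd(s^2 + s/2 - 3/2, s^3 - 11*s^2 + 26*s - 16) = s - 1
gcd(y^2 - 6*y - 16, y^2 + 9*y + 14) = y + 2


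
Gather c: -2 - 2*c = -2*c - 2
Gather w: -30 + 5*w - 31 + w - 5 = 6*w - 66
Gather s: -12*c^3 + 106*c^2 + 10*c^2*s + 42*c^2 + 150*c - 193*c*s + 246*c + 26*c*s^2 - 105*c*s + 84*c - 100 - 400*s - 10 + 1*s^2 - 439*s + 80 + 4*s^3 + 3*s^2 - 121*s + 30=-12*c^3 + 148*c^2 + 480*c + 4*s^3 + s^2*(26*c + 4) + s*(10*c^2 - 298*c - 960)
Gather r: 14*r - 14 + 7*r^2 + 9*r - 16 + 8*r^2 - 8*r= 15*r^2 + 15*r - 30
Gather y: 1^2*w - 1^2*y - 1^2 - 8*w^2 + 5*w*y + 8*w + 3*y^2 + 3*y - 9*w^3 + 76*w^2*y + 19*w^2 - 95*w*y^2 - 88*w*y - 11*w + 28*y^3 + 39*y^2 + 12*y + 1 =-9*w^3 + 11*w^2 - 2*w + 28*y^3 + y^2*(42 - 95*w) + y*(76*w^2 - 83*w + 14)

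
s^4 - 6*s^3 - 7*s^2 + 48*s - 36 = (s - 6)*(s - 2)*(s - 1)*(s + 3)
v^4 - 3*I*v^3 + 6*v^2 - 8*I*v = v*(v - 4*I)*(v - I)*(v + 2*I)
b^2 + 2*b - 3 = (b - 1)*(b + 3)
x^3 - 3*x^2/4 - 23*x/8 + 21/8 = (x - 3/2)*(x - 1)*(x + 7/4)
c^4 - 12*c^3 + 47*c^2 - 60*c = c*(c - 5)*(c - 4)*(c - 3)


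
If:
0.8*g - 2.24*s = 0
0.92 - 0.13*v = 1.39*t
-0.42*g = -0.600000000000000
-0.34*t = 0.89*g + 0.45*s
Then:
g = 1.43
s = 0.51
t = -4.41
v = 54.28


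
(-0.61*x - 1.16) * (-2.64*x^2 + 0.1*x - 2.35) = 1.6104*x^3 + 3.0014*x^2 + 1.3175*x + 2.726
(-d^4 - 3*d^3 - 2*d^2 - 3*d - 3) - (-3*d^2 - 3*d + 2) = -d^4 - 3*d^3 + d^2 - 5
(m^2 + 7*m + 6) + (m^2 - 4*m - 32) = 2*m^2 + 3*m - 26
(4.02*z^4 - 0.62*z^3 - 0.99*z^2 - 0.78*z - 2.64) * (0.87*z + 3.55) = 3.4974*z^5 + 13.7316*z^4 - 3.0623*z^3 - 4.1931*z^2 - 5.0658*z - 9.372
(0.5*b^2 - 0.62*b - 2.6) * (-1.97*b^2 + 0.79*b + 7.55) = -0.985*b^4 + 1.6164*b^3 + 8.4072*b^2 - 6.735*b - 19.63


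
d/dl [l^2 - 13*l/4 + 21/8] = 2*l - 13/4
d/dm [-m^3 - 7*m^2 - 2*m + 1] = -3*m^2 - 14*m - 2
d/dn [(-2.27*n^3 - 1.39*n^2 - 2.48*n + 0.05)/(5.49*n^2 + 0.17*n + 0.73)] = (-12.4623*n^4 - 0.771799999999999*n^3 + 8.4076*n^2 - 2.5784*n - 1.8189)/(30.1401*n^4 + 1.8666*n^3 + 8.0443*n^2 + 0.2482*n + 0.5329)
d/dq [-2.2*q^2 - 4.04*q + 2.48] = -4.4*q - 4.04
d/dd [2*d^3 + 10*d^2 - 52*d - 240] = 6*d^2 + 20*d - 52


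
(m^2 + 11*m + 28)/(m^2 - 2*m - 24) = (m + 7)/(m - 6)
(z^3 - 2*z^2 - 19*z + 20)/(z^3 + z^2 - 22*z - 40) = (z - 1)/(z + 2)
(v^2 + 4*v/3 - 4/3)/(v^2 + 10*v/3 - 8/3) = (v + 2)/(v + 4)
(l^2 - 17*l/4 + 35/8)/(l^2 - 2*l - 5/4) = (4*l - 7)/(2*(2*l + 1))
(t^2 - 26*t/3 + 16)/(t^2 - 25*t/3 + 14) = (3*t - 8)/(3*t - 7)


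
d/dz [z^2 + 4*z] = 2*z + 4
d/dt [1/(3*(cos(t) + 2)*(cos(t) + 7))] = (2*cos(t) + 9)*sin(t)/(3*(cos(t) + 2)^2*(cos(t) + 7)^2)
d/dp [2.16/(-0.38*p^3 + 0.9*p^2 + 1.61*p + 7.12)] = (2.4624*p^2 - 3.888*p - 3.4776)/(-0.38*p^3 + 0.9*p^2 + 1.61*p + 7.12)^2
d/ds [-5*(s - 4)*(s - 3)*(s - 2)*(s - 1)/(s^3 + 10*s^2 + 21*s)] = 5*(-s^6 - 20*s^5 + 72*s^4 + 320*s^3 - 1163*s^2 + 480*s + 504)/(s^2*(s^4 + 20*s^3 + 142*s^2 + 420*s + 441))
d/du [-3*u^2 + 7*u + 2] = 7 - 6*u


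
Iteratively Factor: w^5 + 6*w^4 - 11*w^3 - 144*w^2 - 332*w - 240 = (w + 2)*(w^4 + 4*w^3 - 19*w^2 - 106*w - 120) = (w + 2)*(w + 3)*(w^3 + w^2 - 22*w - 40) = (w + 2)*(w + 3)*(w + 4)*(w^2 - 3*w - 10) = (w + 2)^2*(w + 3)*(w + 4)*(w - 5)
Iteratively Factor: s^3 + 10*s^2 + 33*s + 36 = (s + 3)*(s^2 + 7*s + 12) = (s + 3)^2*(s + 4)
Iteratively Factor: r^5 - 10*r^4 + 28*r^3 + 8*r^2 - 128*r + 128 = (r - 4)*(r^4 - 6*r^3 + 4*r^2 + 24*r - 32) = (r - 4)^2*(r^3 - 2*r^2 - 4*r + 8) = (r - 4)^2*(r - 2)*(r^2 - 4) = (r - 4)^2*(r - 2)*(r + 2)*(r - 2)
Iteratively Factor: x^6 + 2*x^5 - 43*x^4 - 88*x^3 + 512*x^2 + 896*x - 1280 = (x + 4)*(x^5 - 2*x^4 - 35*x^3 + 52*x^2 + 304*x - 320) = (x + 4)^2*(x^4 - 6*x^3 - 11*x^2 + 96*x - 80) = (x - 1)*(x + 4)^2*(x^3 - 5*x^2 - 16*x + 80) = (x - 5)*(x - 1)*(x + 4)^2*(x^2 - 16) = (x - 5)*(x - 4)*(x - 1)*(x + 4)^2*(x + 4)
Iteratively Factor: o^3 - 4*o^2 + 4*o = (o - 2)*(o^2 - 2*o) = (o - 2)^2*(o)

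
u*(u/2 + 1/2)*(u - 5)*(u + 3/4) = u^4/2 - 13*u^3/8 - 4*u^2 - 15*u/8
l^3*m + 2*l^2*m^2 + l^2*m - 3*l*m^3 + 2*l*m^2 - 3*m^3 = (l - m)*(l + 3*m)*(l*m + m)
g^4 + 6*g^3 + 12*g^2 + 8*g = g*(g + 2)^3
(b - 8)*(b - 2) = b^2 - 10*b + 16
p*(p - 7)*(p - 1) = p^3 - 8*p^2 + 7*p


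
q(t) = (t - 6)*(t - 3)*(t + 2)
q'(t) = (t - 6)*(t - 3) + (t - 6)*(t + 2) + (t - 3)*(t + 2)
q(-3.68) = -108.63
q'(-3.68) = 92.15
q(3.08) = -1.19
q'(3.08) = -14.66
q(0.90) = 31.06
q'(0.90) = -10.17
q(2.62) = 5.93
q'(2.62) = -16.09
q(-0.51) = 34.05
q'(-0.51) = 7.92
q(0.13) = 35.88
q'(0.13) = -1.77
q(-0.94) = 28.98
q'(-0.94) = 15.81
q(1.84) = 18.53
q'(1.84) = -15.60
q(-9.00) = -1260.00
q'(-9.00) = 369.00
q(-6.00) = -432.00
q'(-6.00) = 192.00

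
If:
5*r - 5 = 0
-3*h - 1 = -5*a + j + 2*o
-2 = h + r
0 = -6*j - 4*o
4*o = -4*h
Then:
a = -4/5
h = -3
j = -2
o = 3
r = 1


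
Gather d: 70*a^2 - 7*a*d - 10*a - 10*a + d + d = 70*a^2 - 20*a + d*(2 - 7*a)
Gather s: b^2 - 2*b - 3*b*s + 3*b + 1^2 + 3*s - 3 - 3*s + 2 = b^2 - 3*b*s + b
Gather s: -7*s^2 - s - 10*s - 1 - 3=-7*s^2 - 11*s - 4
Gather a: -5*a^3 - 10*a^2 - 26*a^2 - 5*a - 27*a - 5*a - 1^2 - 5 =-5*a^3 - 36*a^2 - 37*a - 6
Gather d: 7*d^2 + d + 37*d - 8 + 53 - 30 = 7*d^2 + 38*d + 15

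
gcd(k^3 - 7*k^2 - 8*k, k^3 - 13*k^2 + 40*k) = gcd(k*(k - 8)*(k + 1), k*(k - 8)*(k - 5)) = k^2 - 8*k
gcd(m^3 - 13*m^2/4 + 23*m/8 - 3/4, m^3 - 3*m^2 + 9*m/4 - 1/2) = m^2 - 5*m/2 + 1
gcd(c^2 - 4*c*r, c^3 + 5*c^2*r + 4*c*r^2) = c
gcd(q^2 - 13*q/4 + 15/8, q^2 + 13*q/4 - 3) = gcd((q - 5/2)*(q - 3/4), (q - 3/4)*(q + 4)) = q - 3/4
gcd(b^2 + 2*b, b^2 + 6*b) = b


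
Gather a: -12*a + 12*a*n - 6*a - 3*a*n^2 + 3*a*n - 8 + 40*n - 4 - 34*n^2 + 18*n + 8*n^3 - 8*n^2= a*(-3*n^2 + 15*n - 18) + 8*n^3 - 42*n^2 + 58*n - 12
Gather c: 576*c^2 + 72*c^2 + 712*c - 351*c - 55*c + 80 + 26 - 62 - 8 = 648*c^2 + 306*c + 36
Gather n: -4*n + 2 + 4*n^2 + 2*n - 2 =4*n^2 - 2*n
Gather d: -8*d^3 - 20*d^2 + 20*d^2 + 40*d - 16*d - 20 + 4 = -8*d^3 + 24*d - 16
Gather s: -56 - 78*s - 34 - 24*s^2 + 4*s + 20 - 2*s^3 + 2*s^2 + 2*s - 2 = -2*s^3 - 22*s^2 - 72*s - 72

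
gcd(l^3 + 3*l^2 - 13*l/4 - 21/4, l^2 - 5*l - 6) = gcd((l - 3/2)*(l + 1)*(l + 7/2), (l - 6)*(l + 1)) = l + 1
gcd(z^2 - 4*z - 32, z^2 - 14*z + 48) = z - 8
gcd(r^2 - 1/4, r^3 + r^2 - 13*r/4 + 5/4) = r - 1/2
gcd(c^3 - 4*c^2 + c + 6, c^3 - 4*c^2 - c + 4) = c + 1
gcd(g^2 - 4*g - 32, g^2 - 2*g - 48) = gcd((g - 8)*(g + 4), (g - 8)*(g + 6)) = g - 8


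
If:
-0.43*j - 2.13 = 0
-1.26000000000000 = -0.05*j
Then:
No Solution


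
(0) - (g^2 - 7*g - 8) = -g^2 + 7*g + 8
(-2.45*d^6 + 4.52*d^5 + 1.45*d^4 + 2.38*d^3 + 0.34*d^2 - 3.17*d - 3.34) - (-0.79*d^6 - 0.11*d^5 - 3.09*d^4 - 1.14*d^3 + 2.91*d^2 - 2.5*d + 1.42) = -1.66*d^6 + 4.63*d^5 + 4.54*d^4 + 3.52*d^3 - 2.57*d^2 - 0.67*d - 4.76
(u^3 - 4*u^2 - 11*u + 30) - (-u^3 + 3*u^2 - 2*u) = 2*u^3 - 7*u^2 - 9*u + 30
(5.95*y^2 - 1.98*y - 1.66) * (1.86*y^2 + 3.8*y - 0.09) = 11.067*y^4 + 18.9272*y^3 - 11.1471*y^2 - 6.1298*y + 0.1494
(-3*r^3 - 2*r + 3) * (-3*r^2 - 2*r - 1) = 9*r^5 + 6*r^4 + 9*r^3 - 5*r^2 - 4*r - 3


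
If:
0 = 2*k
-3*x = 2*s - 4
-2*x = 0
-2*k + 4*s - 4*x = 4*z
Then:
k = 0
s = 2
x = 0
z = 2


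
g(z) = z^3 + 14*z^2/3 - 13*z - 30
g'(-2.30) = -18.60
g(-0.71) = -18.78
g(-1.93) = 5.28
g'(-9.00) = 146.00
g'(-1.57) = -20.26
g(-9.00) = -264.00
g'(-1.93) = -19.84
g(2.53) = -16.82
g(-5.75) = 8.93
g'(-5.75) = 32.52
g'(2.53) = 29.82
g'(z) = 3*z^2 + 28*z/3 - 13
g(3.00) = 0.00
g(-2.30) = 12.42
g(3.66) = 33.96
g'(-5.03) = 15.96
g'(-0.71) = -18.11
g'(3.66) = 61.35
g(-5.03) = 26.20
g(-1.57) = -1.96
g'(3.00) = 42.00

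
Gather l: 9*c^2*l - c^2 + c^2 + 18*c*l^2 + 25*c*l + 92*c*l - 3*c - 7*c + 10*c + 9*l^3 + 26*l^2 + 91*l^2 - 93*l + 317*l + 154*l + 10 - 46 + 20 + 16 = 9*l^3 + l^2*(18*c + 117) + l*(9*c^2 + 117*c + 378)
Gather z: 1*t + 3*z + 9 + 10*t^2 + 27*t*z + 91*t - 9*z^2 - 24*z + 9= 10*t^2 + 92*t - 9*z^2 + z*(27*t - 21) + 18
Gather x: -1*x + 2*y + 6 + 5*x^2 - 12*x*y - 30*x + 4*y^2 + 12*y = 5*x^2 + x*(-12*y - 31) + 4*y^2 + 14*y + 6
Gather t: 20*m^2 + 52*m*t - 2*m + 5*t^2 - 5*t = 20*m^2 - 2*m + 5*t^2 + t*(52*m - 5)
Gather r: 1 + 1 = 2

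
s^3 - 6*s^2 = s^2*(s - 6)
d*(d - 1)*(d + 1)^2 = d^4 + d^3 - d^2 - d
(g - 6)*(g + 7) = g^2 + g - 42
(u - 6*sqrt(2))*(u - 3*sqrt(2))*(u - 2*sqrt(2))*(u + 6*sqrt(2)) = u^4 - 5*sqrt(2)*u^3 - 60*u^2 + 360*sqrt(2)*u - 864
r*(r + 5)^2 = r^3 + 10*r^2 + 25*r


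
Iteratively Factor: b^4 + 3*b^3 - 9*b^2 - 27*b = (b + 3)*(b^3 - 9*b) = (b - 3)*(b + 3)*(b^2 + 3*b) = b*(b - 3)*(b + 3)*(b + 3)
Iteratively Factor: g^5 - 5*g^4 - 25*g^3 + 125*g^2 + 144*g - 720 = (g + 3)*(g^4 - 8*g^3 - g^2 + 128*g - 240) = (g - 4)*(g + 3)*(g^3 - 4*g^2 - 17*g + 60) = (g - 5)*(g - 4)*(g + 3)*(g^2 + g - 12) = (g - 5)*(g - 4)*(g + 3)*(g + 4)*(g - 3)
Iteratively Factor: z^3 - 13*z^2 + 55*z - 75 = (z - 5)*(z^2 - 8*z + 15) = (z - 5)*(z - 3)*(z - 5)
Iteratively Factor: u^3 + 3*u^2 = (u)*(u^2 + 3*u) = u*(u + 3)*(u)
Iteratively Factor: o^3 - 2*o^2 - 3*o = (o - 3)*(o^2 + o) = o*(o - 3)*(o + 1)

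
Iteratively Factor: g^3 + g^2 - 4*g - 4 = (g + 2)*(g^2 - g - 2) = (g - 2)*(g + 2)*(g + 1)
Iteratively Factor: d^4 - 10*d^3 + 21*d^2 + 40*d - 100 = (d - 5)*(d^3 - 5*d^2 - 4*d + 20) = (d - 5)*(d - 2)*(d^2 - 3*d - 10) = (d - 5)*(d - 2)*(d + 2)*(d - 5)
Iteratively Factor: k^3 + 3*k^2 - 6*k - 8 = (k - 2)*(k^2 + 5*k + 4) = (k - 2)*(k + 4)*(k + 1)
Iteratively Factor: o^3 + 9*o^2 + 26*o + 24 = (o + 4)*(o^2 + 5*o + 6) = (o + 3)*(o + 4)*(o + 2)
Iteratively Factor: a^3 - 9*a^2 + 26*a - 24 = (a - 3)*(a^2 - 6*a + 8) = (a - 3)*(a - 2)*(a - 4)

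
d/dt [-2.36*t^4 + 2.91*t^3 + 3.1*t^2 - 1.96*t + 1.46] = -9.44*t^3 + 8.73*t^2 + 6.2*t - 1.96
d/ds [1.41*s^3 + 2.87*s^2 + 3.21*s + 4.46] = 4.23*s^2 + 5.74*s + 3.21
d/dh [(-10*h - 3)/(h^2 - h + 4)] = (-10*h^2 + 10*h + (2*h - 1)*(10*h + 3) - 40)/(h^2 - h + 4)^2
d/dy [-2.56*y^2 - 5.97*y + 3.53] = -5.12*y - 5.97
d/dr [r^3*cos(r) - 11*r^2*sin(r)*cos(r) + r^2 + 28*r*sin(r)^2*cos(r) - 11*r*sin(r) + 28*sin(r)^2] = -r^3*sin(r) + 3*r^2*cos(r) - 11*r^2*cos(2*r) - 7*r*sin(r) - 11*r*sin(2*r) + 21*r*sin(3*r) - 11*r*cos(r) + 2*r - 11*sin(r) + 28*sin(2*r) + 7*cos(r) - 7*cos(3*r)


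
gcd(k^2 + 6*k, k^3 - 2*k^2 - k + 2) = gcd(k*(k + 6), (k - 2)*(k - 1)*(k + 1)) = 1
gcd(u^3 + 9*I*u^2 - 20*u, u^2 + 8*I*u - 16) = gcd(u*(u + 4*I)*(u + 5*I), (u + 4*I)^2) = u + 4*I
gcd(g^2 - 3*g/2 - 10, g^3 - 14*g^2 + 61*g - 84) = g - 4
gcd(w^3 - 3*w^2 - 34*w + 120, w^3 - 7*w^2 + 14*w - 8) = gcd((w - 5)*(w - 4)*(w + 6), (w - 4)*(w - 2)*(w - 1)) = w - 4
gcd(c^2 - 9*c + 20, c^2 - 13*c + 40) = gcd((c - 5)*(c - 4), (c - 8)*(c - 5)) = c - 5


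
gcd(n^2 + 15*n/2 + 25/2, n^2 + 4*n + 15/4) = n + 5/2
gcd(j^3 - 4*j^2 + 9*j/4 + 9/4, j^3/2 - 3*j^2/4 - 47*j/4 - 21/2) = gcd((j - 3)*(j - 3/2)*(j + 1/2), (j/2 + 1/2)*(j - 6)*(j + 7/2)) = 1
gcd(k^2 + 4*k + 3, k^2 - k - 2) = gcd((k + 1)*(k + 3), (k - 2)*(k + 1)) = k + 1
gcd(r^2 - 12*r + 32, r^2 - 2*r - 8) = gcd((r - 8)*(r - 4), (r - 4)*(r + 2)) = r - 4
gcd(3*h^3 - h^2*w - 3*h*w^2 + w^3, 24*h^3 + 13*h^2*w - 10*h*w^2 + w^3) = -3*h^2 - 2*h*w + w^2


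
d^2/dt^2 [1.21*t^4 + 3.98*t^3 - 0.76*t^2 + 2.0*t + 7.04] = 14.52*t^2 + 23.88*t - 1.52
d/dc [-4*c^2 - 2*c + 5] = -8*c - 2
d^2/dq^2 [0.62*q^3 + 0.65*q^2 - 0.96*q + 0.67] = 3.72*q + 1.3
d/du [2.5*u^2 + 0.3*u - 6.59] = 5.0*u + 0.3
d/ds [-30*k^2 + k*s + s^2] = k + 2*s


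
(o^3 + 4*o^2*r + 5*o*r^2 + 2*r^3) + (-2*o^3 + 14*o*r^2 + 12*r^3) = -o^3 + 4*o^2*r + 19*o*r^2 + 14*r^3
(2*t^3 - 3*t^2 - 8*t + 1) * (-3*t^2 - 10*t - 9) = -6*t^5 - 11*t^4 + 36*t^3 + 104*t^2 + 62*t - 9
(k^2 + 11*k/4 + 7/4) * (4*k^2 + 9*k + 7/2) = 4*k^4 + 20*k^3 + 141*k^2/4 + 203*k/8 + 49/8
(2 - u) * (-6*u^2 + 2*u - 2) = 6*u^3 - 14*u^2 + 6*u - 4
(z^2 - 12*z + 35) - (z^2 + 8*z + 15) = 20 - 20*z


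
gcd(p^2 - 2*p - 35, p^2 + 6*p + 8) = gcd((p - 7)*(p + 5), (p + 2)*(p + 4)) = 1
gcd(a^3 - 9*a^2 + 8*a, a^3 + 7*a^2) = a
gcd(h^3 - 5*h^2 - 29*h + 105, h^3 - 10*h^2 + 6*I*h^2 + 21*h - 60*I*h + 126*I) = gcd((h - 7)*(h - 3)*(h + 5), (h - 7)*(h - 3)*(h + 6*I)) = h^2 - 10*h + 21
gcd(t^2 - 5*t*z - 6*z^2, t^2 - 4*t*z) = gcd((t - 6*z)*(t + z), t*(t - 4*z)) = 1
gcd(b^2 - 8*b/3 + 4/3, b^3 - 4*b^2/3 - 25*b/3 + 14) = b - 2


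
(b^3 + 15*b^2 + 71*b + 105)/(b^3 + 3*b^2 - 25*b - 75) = (b + 7)/(b - 5)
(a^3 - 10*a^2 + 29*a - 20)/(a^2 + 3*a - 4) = (a^2 - 9*a + 20)/(a + 4)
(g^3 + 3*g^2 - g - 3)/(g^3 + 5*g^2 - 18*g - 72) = (g^2 - 1)/(g^2 + 2*g - 24)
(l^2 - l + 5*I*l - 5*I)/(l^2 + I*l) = (l^2 - l + 5*I*l - 5*I)/(l*(l + I))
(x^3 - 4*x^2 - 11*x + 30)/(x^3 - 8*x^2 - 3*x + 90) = (x - 2)/(x - 6)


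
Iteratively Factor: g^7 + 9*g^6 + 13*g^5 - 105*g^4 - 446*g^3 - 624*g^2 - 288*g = (g + 3)*(g^6 + 6*g^5 - 5*g^4 - 90*g^3 - 176*g^2 - 96*g) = (g + 3)*(g + 4)*(g^5 + 2*g^4 - 13*g^3 - 38*g^2 - 24*g) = (g + 2)*(g + 3)*(g + 4)*(g^4 - 13*g^2 - 12*g) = (g + 2)*(g + 3)^2*(g + 4)*(g^3 - 3*g^2 - 4*g) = (g - 4)*(g + 2)*(g + 3)^2*(g + 4)*(g^2 + g) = (g - 4)*(g + 1)*(g + 2)*(g + 3)^2*(g + 4)*(g)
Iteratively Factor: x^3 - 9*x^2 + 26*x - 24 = (x - 2)*(x^2 - 7*x + 12) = (x - 4)*(x - 2)*(x - 3)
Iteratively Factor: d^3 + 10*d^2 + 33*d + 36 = (d + 4)*(d^2 + 6*d + 9) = (d + 3)*(d + 4)*(d + 3)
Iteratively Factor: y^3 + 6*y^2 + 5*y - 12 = (y + 4)*(y^2 + 2*y - 3) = (y + 3)*(y + 4)*(y - 1)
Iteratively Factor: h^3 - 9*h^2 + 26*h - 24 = (h - 2)*(h^2 - 7*h + 12) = (h - 3)*(h - 2)*(h - 4)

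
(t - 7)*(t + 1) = t^2 - 6*t - 7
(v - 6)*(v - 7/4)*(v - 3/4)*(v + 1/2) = v^4 - 8*v^3 + 193*v^2/16 + 9*v/32 - 63/16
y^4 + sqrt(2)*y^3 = y^3*(y + sqrt(2))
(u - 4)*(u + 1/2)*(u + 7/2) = u^3 - 57*u/4 - 7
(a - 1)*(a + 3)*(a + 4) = a^3 + 6*a^2 + 5*a - 12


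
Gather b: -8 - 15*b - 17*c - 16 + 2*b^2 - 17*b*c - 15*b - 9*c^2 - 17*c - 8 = 2*b^2 + b*(-17*c - 30) - 9*c^2 - 34*c - 32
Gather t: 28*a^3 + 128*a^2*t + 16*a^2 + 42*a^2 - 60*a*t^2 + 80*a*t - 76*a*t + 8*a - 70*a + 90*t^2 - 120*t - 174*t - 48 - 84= 28*a^3 + 58*a^2 - 62*a + t^2*(90 - 60*a) + t*(128*a^2 + 4*a - 294) - 132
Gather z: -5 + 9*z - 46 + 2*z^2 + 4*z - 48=2*z^2 + 13*z - 99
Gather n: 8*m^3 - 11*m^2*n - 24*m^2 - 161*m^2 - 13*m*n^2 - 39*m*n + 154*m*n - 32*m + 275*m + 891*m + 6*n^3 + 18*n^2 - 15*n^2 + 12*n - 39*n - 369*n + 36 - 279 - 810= 8*m^3 - 185*m^2 + 1134*m + 6*n^3 + n^2*(3 - 13*m) + n*(-11*m^2 + 115*m - 396) - 1053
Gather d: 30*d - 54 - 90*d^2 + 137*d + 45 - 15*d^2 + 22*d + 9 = -105*d^2 + 189*d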